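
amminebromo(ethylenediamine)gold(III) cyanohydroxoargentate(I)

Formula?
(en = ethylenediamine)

[AuBr(en)(NH3)][Ag(CN)(OH)]2

Cation [Au…]: ligand charges -1, Au(III) ⇒ ion charge 2+.
Anion [Ag…]: ligand charges -2, Ag(I) ⇒ ion charge 1−.
One 2+ cation requires 2 of the 1− anion.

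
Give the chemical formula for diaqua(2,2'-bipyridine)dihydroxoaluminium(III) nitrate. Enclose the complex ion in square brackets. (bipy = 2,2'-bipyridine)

Ligands: 2 aqua (H2O, neutral), 2 hydroxo (OH, -1), 1 2,2'-bipyridine (bipy, neutral). Ligand charge sum = -2.
With Al in oxidation state +3, the complex ion is [Al...]^1+.
Charge balance with nitrate (-1) requires 1 complex ion per 1 nitrate.

[Al(bipy)(H2O)2(OH)2]NO3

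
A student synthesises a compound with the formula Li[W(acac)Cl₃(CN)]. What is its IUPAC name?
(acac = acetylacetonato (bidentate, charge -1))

The 1 lithium counter-ion carries a total charge of +1, so each complex ion is 1−.
Ligand charges: 3×chloro (-1 each), 1×acetylacetonato (-1 each), 1×cyano (-1 each); total -5. So W + (-5) = 1−, giving W = +4.
The complex ion is anionic, so tungsten takes the -ate form tungstate(IV).

lithium (acetylacetonato)trichlorocyanotungstate(IV)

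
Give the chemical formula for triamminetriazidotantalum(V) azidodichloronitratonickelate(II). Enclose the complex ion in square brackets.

Cation [Ta…]: ligand charges -3, Ta(V) ⇒ ion charge 2+.
Anion [Ni…]: ligand charges -4, Ni(II) ⇒ ion charge 2−.
One 2+ cation balances one 2− anion.

[Ta(N3)3(NH3)3][NiCl2(N3)(NO3)]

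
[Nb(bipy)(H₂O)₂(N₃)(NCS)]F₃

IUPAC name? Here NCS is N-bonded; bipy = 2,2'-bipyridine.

diaquaazido(2,2'-bipyridine)isothiocyanatoniobium(V) fluoride

The 3 fluoride counter-ions carry a total charge of -3, so each complex ion is 3+.
Ligand charges: 2×aqua (neutral), 1×azido (-1 each), 1×isothiocyanato (-1 each), 1×2,2'-bipyridine (neutral); total -2. So Nb + (-2) = 3+, giving Nb = +5.
Ligands are named alphabetically: aqua before azido before bipyridine before isothiocyanato.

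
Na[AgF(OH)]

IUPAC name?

sodium fluorohydroxoargentate(I)

The 1 sodium counter-ion carries a total charge of +1, so each complex ion is 1−.
Ligand charges: 1×hydroxo (-1 each), 1×fluoro (-1 each); total -2. So Ag + (-2) = 1−, giving Ag = +1.
The complex ion is anionic, so silver takes the -ate form argentate(I).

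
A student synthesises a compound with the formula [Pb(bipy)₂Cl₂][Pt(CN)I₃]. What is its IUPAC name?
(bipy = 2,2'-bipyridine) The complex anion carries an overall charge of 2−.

bis(2,2'-bipyridine)dichlorolead(IV) cyanotriiodoplatinate(II)

The complex anion is given as 2−; its ligand charges sum to -4, so Pt = +2.
A 1:1 salt means the cation carries the equal and opposite charge, 2+.
Cation: ligand charges sum to -2; for the ion to be 2+, Pb = +4.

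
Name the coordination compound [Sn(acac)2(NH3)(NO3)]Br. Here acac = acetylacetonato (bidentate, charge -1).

bis(acetylacetonato)amminenitratotin(IV) bromide

The 1 bromide counter-ion carries a total charge of -1, so each complex ion is 1+.
Ligand charges: 2×acetylacetonato (-1 each), 1×nitrato (-1 each), 1×ammine (neutral); total -3. So Sn + (-3) = 1+, giving Sn = +4.
Ligands are named alphabetically: acetylacetonato before ammine before nitrato.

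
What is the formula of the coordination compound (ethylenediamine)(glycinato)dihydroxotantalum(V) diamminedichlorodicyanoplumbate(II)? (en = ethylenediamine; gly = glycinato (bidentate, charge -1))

Cation [Ta…]: ligand charges -3, Ta(V) ⇒ ion charge 2+.
Anion [Pb…]: ligand charges -4, Pb(II) ⇒ ion charge 2−.

[Ta(en)(gly)(OH)2][PbCl2(CN)2(NH3)2]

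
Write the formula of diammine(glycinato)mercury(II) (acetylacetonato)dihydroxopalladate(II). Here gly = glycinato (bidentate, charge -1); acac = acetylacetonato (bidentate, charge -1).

[Hg(gly)(NH3)2][Pd(acac)(OH)2]

Cation [Hg…]: ligand charges -1, Hg(II) ⇒ ion charge 1+.
Anion [Pd…]: ligand charges -3, Pd(II) ⇒ ion charge 1−.
One 1+ cation balances one 1− anion.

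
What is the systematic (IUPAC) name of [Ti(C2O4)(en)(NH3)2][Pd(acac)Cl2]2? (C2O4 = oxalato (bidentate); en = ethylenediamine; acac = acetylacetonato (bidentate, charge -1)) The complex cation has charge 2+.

The complex cation is given as 2+; its ligand charges sum to -2, so Ti = +4.
With 2 anions per cation, each anion must be 2/2 = 1−.
Anion: ligand charges sum to -3; for the ion to be 1−, Pd = +2.

diammine(ethylenediamine)oxalatotitanium(IV) (acetylacetonato)dichloropalladate(II)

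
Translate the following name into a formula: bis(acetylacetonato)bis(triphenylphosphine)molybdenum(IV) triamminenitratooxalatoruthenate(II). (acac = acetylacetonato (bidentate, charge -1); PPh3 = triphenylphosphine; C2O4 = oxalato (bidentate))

[Mo(acac)2(PPh3)2][Ru(C2O4)(NH3)3(NO3)]2

Cation [Mo…]: ligand charges -2, Mo(IV) ⇒ ion charge 2+.
Anion [Ru…]: ligand charges -3, Ru(II) ⇒ ion charge 1−.
One 2+ cation requires 2 of the 1− anion.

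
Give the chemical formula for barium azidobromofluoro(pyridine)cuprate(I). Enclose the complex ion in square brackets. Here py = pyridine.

Ligands: 1 bromo (Br, -1), 1 azido (N3, -1), 1 pyridine (py, neutral), 1 fluoro (F, -1). Ligand charge sum = -3.
With Cu in oxidation state +1, the complex ion is [Cu...]^2−.
Charge balance with barium (+2) requires 1 complex ion per 1 barium.

Ba[CuBrF(N3)(py)]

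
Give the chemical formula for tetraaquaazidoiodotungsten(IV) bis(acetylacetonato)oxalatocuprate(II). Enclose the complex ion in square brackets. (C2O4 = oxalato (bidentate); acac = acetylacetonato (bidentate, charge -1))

Cation [W…]: ligand charges -2, W(IV) ⇒ ion charge 2+.
Anion [Cu…]: ligand charges -4, Cu(II) ⇒ ion charge 2−.
One 2+ cation balances one 2− anion.

[W(H2O)4I(N3)][Cu(acac)2(C2O4)]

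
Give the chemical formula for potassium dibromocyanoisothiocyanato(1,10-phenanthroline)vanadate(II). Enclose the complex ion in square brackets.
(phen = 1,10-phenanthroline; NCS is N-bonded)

Ligands: 2 bromo (Br, -1), 1 1,10-phenanthroline (phen, neutral), 1 cyano (CN, -1), 1 isothiocyanato (NCS, -1). Ligand charge sum = -4.
With V in oxidation state +2, the complex ion is [V...]^2−.
Charge balance with potassium (+1) requires 1 complex ion per 2 potassium.

K2[VBr2(CN)(NCS)(phen)]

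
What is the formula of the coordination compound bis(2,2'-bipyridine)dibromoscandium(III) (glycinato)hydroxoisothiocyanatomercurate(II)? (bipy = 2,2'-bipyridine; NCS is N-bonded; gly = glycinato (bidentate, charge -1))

[Sc(bipy)2Br2][Hg(gly)(NCS)(OH)]

Cation [Sc…]: ligand charges -2, Sc(III) ⇒ ion charge 1+.
Anion [Hg…]: ligand charges -3, Hg(II) ⇒ ion charge 1−.
One 1+ cation balances one 1− anion.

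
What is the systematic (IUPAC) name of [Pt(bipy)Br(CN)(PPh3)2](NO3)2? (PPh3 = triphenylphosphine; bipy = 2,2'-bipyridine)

The 2 nitrate counter-ions carry a total charge of -2, so each complex ion is 2+.
Ligand charges: 2×triphenylphosphine (neutral), 1×bromo (-1 each), 1×2,2'-bipyridine (neutral), 1×cyano (-1 each); total -2. So Pt + (-2) = 2+, giving Pt = +4.
Ligands are named alphabetically: bipyridine before bromo before cyano before triphenylphosphine.

(2,2'-bipyridine)bromocyanobis(triphenylphosphine)platinum(IV) nitrate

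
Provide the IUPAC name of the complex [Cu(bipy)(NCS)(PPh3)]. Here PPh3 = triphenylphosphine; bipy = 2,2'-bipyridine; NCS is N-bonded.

There is no counter-ion, so the complex is neutral overall.
Ligand charges: 1×triphenylphosphine (neutral), 1×2,2'-bipyridine (neutral), 1×isothiocyanato (-1 each); total -1. So Cu + (-1) = 0, giving Cu = +1.
Ligands are named alphabetically: bipyridine before isothiocyanato before triphenylphosphine.

(2,2'-bipyridine)isothiocyanato(triphenylphosphine)copper(I)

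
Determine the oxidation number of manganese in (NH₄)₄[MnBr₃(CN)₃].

4 ammonium outside the brackets (+1 each) → the complex ion is 4−.
Ligand charges: 3×Br = -3; 3×CN = -3; sum -6.
Mn + (-6) = 4− ⇒ Mn is +2.

+2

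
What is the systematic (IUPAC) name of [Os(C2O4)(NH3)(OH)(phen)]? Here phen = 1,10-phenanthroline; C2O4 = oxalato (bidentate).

There is no counter-ion, so the complex is neutral overall.
Ligand charges: 1×1,10-phenanthroline (neutral), 1×oxalato (-2 each), 1×hydroxo (-1 each), 1×ammine (neutral); total -3. So Os + (-3) = 0, giving Os = +3.
Ligands are named alphabetically: ammine before hydroxo before oxalato before phenanthroline.

amminehydroxooxalato(1,10-phenanthroline)osmium(III)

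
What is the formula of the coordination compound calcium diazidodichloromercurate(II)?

Ca[HgCl2(N3)2]

Ligands: 2 chloro (Cl, -1), 2 azido (N3, -1). Ligand charge sum = -4.
With Hg in oxidation state +2, the complex ion is [Hg...]^2−.
Charge balance with calcium (+2) requires 1 complex ion per 1 calcium.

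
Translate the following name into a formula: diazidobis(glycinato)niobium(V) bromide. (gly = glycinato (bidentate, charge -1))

Ligands: 2 glycinato (gly, -1), 2 azido (N3, -1). Ligand charge sum = -4.
With Nb in oxidation state +5, the complex ion is [Nb...]^1+.
Charge balance with bromide (-1) requires 1 complex ion per 1 bromide.

[Nb(gly)2(N3)2]Br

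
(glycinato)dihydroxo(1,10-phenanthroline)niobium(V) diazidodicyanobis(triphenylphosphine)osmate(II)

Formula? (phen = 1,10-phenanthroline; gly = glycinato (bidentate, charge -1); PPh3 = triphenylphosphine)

[Nb(gly)(OH)2(phen)][Os(CN)2(N3)2(PPh3)2]

Cation [Nb…]: ligand charges -3, Nb(V) ⇒ ion charge 2+.
Anion [Os…]: ligand charges -4, Os(II) ⇒ ion charge 2−.
One 2+ cation balances one 2− anion.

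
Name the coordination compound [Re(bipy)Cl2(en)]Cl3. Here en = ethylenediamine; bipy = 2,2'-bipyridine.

(2,2'-bipyridine)dichloro(ethylenediamine)rhenium(V) chloride

The 3 chloride counter-ions carry a total charge of -3, so each complex ion is 3+.
Ligand charges: 1×ethylenediamine (neutral), 1×2,2'-bipyridine (neutral), 2×chloro (-1 each); total -2. So Re + (-2) = 3+, giving Re = +5.
Ligands are named alphabetically: bipyridine before chloro before ethylenediamine.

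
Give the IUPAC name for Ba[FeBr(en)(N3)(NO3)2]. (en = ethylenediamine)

barium azidobromo(ethylenediamine)dinitratoferrate(II)

The 1 barium counter-ion carries a total charge of +2, so each complex ion is 2−.
Ligand charges: 2×nitrato (-1 each), 1×bromo (-1 each), 1×ethylenediamine (neutral), 1×azido (-1 each); total -4. So Fe + (-4) = 2−, giving Fe = +2.
Ligands are named alphabetically: azido before bromo before ethylenediamine before nitrato.
The complex ion is anionic, so iron takes the -ate form ferrate(II).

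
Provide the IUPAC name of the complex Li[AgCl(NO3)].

lithium chloronitratoargentate(I)

The 1 lithium counter-ion carries a total charge of +1, so each complex ion is 1−.
Ligand charges: 1×chloro (-1 each), 1×nitrato (-1 each); total -2. So Ag + (-2) = 1−, giving Ag = +1.
Ligands are named alphabetically: chloro before nitrato.
The complex ion is anionic, so silver takes the -ate form argentate(I).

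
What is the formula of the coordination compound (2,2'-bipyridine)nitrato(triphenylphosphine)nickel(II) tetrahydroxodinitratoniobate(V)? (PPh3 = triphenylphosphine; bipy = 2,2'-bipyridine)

Cation [Ni…]: ligand charges -1, Ni(II) ⇒ ion charge 1+.
Anion [Nb…]: ligand charges -6, Nb(V) ⇒ ion charge 1−.
One 1+ cation balances one 1− anion.

[Ni(bipy)(NO3)(PPh3)][Nb(NO3)2(OH)4]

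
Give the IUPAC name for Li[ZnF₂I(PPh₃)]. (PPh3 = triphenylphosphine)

The 1 lithium counter-ion carries a total charge of +1, so each complex ion is 1−.
Ligand charges: 1×iodo (-1 each), 2×fluoro (-1 each), 1×triphenylphosphine (neutral); total -3. So Zn + (-3) = 1−, giving Zn = +2.
The complex ion is anionic, so zinc takes the -ate form zincate(II).

lithium difluoroiodo(triphenylphosphine)zincate(II)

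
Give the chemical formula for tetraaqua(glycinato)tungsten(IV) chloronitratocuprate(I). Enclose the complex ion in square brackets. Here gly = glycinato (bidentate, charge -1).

[W(gly)(H2O)4][CuCl(NO3)]3

Cation [W…]: ligand charges -1, W(IV) ⇒ ion charge 3+.
Anion [Cu…]: ligand charges -2, Cu(I) ⇒ ion charge 1−.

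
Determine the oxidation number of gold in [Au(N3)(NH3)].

No counter-ion: the bracketed complex is neutral.
Ligand charges: 1×N3 = -1; 1×NH3 neutral; sum -1.
Au + (-1) = 0 ⇒ Au is +1.

+1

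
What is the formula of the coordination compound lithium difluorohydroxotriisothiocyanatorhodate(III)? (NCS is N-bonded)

Ligands: 3 isothiocyanato (NCS, -1), 1 hydroxo (OH, -1), 2 fluoro (F, -1). Ligand charge sum = -6.
With Rh in oxidation state +3, the complex ion is [Rh...]^3−.
Charge balance with lithium (+1) requires 1 complex ion per 3 lithium.

Li3[RhF2(NCS)3(OH)]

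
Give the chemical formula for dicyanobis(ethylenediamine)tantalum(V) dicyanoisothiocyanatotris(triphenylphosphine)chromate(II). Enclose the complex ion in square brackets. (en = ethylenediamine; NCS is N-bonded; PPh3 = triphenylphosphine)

[Ta(CN)2(en)2][Cr(CN)2(NCS)(PPh3)3]3

Cation [Ta…]: ligand charges -2, Ta(V) ⇒ ion charge 3+.
Anion [Cr…]: ligand charges -3, Cr(II) ⇒ ion charge 1−.
One 3+ cation requires 3 of the 1− anion.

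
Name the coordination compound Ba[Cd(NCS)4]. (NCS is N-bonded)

barium tetraisothiocyanatocadmate(II)

The 1 barium counter-ion carries a total charge of +2, so each complex ion is 2−.
Ligand charges: 4×isothiocyanato (-1 each); total -4. So Cd + (-4) = 2−, giving Cd = +2.
The complex ion is anionic, so cadmium takes the -ate form cadmate(II).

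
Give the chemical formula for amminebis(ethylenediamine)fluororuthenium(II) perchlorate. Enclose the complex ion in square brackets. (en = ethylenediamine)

[Ru(en)2F(NH3)]ClO4

Ligands: 1 fluoro (F, -1), 1 ammine (NH3, neutral), 2 ethylenediamine (en, neutral). Ligand charge sum = -1.
With Ru in oxidation state +2, the complex ion is [Ru...]^1+.
Charge balance with perchlorate (-1) requires 1 complex ion per 1 perchlorate.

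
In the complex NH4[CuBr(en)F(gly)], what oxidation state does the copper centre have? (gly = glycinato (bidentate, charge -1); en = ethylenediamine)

+2

1 ammonium outside the brackets (+1 each) → the complex ion is 1−.
Ligand charges: 1×Br = -1; 1×gly = -1; 1×en neutral; 1×F = -1; sum -3.
Cu + (-3) = 1− ⇒ Cu is +2.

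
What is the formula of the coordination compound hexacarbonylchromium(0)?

[Cr(CO)6]

Ligands: 6 carbonyl (CO, neutral). Ligand charge sum = 0.
With Cr in oxidation state 0, the complex ion is [Cr...].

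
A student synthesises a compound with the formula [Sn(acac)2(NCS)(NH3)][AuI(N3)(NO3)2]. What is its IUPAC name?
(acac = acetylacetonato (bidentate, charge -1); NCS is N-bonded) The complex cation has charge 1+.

Both ions are complex: the cation is named first with the plain metal name, the anion second with the -ate form; each ion's ligands are alphabetised independently.
The complex cation is given as 1+; its ligand charges sum to -3, so Sn = +4.
A 1:1 salt means the anion carries the equal and opposite charge, 1−.
Anion: ligand charges sum to -4; for the ion to be 1−, Au = +3.

bis(acetylacetonato)ammineisothiocyanatotin(IV) azidoiododinitratoaurate(III)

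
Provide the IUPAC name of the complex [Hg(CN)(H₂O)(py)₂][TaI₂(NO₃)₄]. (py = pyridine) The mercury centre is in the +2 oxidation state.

Hg is given as +2; the cation's ligand charges sum to -1, so the complex cation is 1+.
A 1:1 salt means the anion carries the equal and opposite charge, 1−.
Anion: ligand charges sum to -6; for the ion to be 1−, Ta = +5.

aquacyanobis(pyridine)mercury(II) diiodotetranitratotantalate(V)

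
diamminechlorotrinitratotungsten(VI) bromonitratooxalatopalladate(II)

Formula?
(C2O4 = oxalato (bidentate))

[WCl(NH3)2(NO3)3][PdBr(C2O4)(NO3)]

Cation [W…]: ligand charges -4, W(VI) ⇒ ion charge 2+.
Anion [Pd…]: ligand charges -4, Pd(II) ⇒ ion charge 2−.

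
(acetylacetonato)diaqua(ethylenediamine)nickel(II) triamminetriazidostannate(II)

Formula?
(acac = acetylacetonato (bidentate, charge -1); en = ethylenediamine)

[Ni(acac)(en)(H2O)2][Sn(N3)3(NH3)3]

Cation [Ni…]: ligand charges -1, Ni(II) ⇒ ion charge 1+.
Anion [Sn…]: ligand charges -3, Sn(II) ⇒ ion charge 1−.
One 1+ cation balances one 1− anion.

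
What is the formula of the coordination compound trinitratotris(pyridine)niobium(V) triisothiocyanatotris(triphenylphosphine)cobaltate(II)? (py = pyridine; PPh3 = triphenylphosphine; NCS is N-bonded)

[Nb(NO3)3(py)3][Co(NCS)3(PPh3)3]2

Cation [Nb…]: ligand charges -3, Nb(V) ⇒ ion charge 2+.
Anion [Co…]: ligand charges -3, Co(II) ⇒ ion charge 1−.
One 2+ cation requires 2 of the 1− anion.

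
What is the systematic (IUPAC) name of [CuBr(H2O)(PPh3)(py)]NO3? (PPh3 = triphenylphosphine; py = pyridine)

aquabromo(pyridine)(triphenylphosphine)copper(II) nitrate

The 1 nitrate counter-ion carries a total charge of -1, so each complex ion is 1+.
Ligand charges: 1×triphenylphosphine (neutral), 1×bromo (-1 each), 1×pyridine (neutral), 1×aqua (neutral); total -1. So Cu + (-1) = 1+, giving Cu = +2.
Ligands are named alphabetically: aqua before bromo before pyridine before triphenylphosphine.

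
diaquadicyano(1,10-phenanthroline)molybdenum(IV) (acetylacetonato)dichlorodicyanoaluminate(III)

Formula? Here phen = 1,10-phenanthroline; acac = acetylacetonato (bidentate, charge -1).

Cation [Mo…]: ligand charges -2, Mo(IV) ⇒ ion charge 2+.
Anion [Al…]: ligand charges -5, Al(III) ⇒ ion charge 2−.
One 2+ cation balances one 2− anion.

[Mo(CN)2(H2O)2(phen)][Al(acac)Cl2(CN)2]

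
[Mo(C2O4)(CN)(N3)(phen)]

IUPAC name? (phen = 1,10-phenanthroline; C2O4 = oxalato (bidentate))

azidocyanooxalato(1,10-phenanthroline)molybdenum(IV)

There is no counter-ion, so the complex is neutral overall.
Ligand charges: 1×azido (-1 each), 1×1,10-phenanthroline (neutral), 1×cyano (-1 each), 1×oxalato (-2 each); total -4. So Mo + (-4) = 0, giving Mo = +4.
Ligands are named alphabetically: azido before cyano before oxalato before phenanthroline.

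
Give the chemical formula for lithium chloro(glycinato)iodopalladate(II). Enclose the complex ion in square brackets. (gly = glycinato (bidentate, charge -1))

Ligands: 1 chloro (Cl, -1), 1 glycinato (gly, -1), 1 iodo (I, -1). Ligand charge sum = -3.
Charge balance with lithium (+1) requires 1 complex ion per 1 lithium.

Li[PdCl(gly)I]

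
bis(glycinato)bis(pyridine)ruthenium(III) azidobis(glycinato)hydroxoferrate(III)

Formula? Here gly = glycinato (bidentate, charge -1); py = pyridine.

[Ru(gly)2(py)2][Fe(gly)2(N3)(OH)]

Cation [Ru…]: ligand charges -2, Ru(III) ⇒ ion charge 1+.
Anion [Fe…]: ligand charges -4, Fe(III) ⇒ ion charge 1−.
One 1+ cation balances one 1− anion.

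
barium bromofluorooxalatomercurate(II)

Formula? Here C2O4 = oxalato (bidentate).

Ba[HgBr(C2O4)F]

Ligands: 1 fluoro (F, -1), 1 bromo (Br, -1), 1 oxalato (C2O4, -2). Ligand charge sum = -4.
With Hg in oxidation state +2, the complex ion is [Hg...]^2−.
Charge balance with barium (+2) requires 1 complex ion per 1 barium.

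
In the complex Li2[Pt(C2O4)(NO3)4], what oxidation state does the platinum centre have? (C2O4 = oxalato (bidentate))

+4

2 lithium outside the brackets (+1 each) → the complex ion is 2−.
Ligand charges: 1×C2O4 = -2; 4×NO3 = -4; sum -6.
Pt + (-6) = 2− ⇒ Pt is +4.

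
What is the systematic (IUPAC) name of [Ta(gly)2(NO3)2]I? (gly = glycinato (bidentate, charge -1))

The 1 iodide counter-ion carries a total charge of -1, so each complex ion is 1+.
Ligand charges: 2×glycinato (-1 each), 2×nitrato (-1 each); total -4. So Ta + (-4) = 1+, giving Ta = +5.
Ligands are named alphabetically: glycinato before nitrato.

bis(glycinato)dinitratotantalum(V) iodide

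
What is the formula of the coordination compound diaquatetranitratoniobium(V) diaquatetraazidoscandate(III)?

[Nb(H2O)2(NO3)4][Sc(H2O)2(N3)4]

Cation [Nb…]: ligand charges -4, Nb(V) ⇒ ion charge 1+.
Anion [Sc…]: ligand charges -4, Sc(III) ⇒ ion charge 1−.
One 1+ cation balances one 1− anion.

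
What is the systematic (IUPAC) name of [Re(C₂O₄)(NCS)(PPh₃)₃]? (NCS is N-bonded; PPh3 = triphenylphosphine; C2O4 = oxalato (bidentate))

isothiocyanatooxalatotris(triphenylphosphine)rhenium(III)

There is no counter-ion, so the complex is neutral overall.
Ligand charges: 1×isothiocyanato (-1 each), 3×triphenylphosphine (neutral), 1×oxalato (-2 each); total -3. So Re + (-3) = 0, giving Re = +3.
Ligands are named alphabetically: isothiocyanato before oxalato before triphenylphosphine.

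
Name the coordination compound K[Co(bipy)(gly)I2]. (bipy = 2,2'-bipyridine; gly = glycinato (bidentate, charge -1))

The 1 potassium counter-ion carries a total charge of +1, so each complex ion is 1−.
Ligand charges: 2×iodo (-1 each), 1×2,2'-bipyridine (neutral), 1×glycinato (-1 each); total -3. So Co + (-3) = 1−, giving Co = +2.
Ligands are named alphabetically: bipyridine before glycinato before iodo.
The complex ion is anionic, so cobalt takes the -ate form cobaltate(II).

potassium (2,2'-bipyridine)(glycinato)diiodocobaltate(II)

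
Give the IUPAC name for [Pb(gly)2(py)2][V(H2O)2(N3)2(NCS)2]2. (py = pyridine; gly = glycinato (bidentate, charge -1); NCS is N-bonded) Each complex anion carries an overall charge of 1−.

bis(glycinato)bis(pyridine)lead(IV) diaquadiazidodiisothiocyanatovanadate(III)

Both ions are complex: the cation is named first with the plain metal name, the anion second with the -ate form; each ion's ligands are alphabetised independently.
The complex anion is given as 1−; its ligand charges sum to -4, so V = +3.
With 2 anions per cation, the cation must be 2×1 = 2+.
Cation: ligand charges sum to -2; for the ion to be 2+, Pb = +4.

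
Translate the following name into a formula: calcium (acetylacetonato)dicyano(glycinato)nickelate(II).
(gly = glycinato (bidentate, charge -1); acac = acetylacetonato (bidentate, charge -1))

Ligands: 1 glycinato (gly, -1), 1 acetylacetonato (acac, -1), 2 cyano (CN, -1). Ligand charge sum = -4.
Charge balance with calcium (+2) requires 1 complex ion per 1 calcium.

Ca[Ni(acac)(CN)2(gly)]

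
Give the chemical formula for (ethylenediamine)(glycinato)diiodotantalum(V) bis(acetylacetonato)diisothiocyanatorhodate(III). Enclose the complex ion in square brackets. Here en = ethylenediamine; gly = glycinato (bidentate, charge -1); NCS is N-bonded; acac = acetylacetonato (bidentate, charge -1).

Cation [Ta…]: ligand charges -3, Ta(V) ⇒ ion charge 2+.
Anion [Rh…]: ligand charges -4, Rh(III) ⇒ ion charge 1−.
One 2+ cation requires 2 of the 1− anion.

[Ta(en)(gly)I2][Rh(acac)2(NCS)2]2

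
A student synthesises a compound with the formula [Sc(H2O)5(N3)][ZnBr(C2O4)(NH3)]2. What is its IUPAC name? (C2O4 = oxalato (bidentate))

pentaaquaazidoscandium(III) amminebromooxalatozincate(II)

Zinc is always +2 in its complexes; the anion's ligand charges sum to -3, so the complex anion is 1−.
With 2 anions per cation, the cation must be 2×1 = 2+.
Cation: ligand charges sum to -1; for the ion to be 2+, Sc = +3.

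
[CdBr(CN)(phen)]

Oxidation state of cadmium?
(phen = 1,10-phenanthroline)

No counter-ion: the bracketed complex is neutral.
Ligand charges: 1×CN = -1; 1×phen neutral; 1×Br = -1; sum -2.
Cd + (-2) = 0 ⇒ Cd is +2.

+2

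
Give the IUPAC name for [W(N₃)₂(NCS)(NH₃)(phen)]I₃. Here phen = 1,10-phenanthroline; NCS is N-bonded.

amminediazidoisothiocyanato(1,10-phenanthroline)tungsten(VI) iodide

The 3 iodide counter-ions carry a total charge of -3, so each complex ion is 3+.
Ligand charges: 1×ammine (neutral), 1×1,10-phenanthroline (neutral), 2×azido (-1 each), 1×isothiocyanato (-1 each); total -3. So W + (-3) = 3+, giving W = +6.
Ligands are named alphabetically: ammine before azido before isothiocyanato before phenanthroline.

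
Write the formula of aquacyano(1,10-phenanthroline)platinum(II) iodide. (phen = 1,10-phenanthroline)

Ligands: 1 aqua (H2O, neutral), 1 cyano (CN, -1), 1 1,10-phenanthroline (phen, neutral). Ligand charge sum = -1.
Charge balance with iodide (-1) requires 1 complex ion per 1 iodide.

[Pt(CN)(H2O)(phen)]I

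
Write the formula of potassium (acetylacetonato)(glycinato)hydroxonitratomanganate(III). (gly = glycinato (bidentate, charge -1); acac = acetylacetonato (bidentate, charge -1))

Ligands: 1 nitrato (NO3, -1), 1 hydroxo (OH, -1), 1 glycinato (gly, -1), 1 acetylacetonato (acac, -1). Ligand charge sum = -4.
Charge balance with potassium (+1) requires 1 complex ion per 1 potassium.

K[Mn(acac)(gly)(NO3)(OH)]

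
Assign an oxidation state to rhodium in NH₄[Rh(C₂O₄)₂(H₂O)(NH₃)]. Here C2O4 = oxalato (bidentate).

+3

1 ammonium outside the brackets (+1 each) → the complex ion is 1−.
Ligand charges: 2×C2O4 = -4; 1×H2O neutral; 1×NH3 neutral; sum -4.
Rh + (-4) = 1− ⇒ Rh is +3.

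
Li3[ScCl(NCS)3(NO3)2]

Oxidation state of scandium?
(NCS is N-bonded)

3 lithium outside the brackets (+1 each) → the complex ion is 3−.
Ligand charges: 2×NO3 = -2; 1×Cl = -1; 3×NCS = -3; sum -6.
Sc + (-6) = 3− ⇒ Sc is +3.

+3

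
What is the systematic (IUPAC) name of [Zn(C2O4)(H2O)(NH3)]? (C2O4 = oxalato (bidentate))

ammineaquaoxalatozinc(II)

There is no counter-ion, so the complex is neutral overall.
Ligand charges: 1×aqua (neutral), 1×ammine (neutral), 1×oxalato (-2 each); total -2. So Zn + (-2) = 0, giving Zn = +2.
Ligands are named alphabetically: ammine before aqua before oxalato.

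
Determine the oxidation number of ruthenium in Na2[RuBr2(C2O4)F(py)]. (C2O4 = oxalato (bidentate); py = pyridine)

2 sodium outside the brackets (+1 each) → the complex ion is 2−.
Ligand charges: 1×C2O4 = -2; 1×py neutral; 1×F = -1; 2×Br = -2; sum -5.
Ru + (-5) = 2− ⇒ Ru is +3.

+3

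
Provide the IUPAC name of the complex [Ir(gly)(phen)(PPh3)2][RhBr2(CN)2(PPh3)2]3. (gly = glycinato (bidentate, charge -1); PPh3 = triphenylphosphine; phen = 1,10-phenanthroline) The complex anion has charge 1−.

(glycinato)(1,10-phenanthroline)bis(triphenylphosphine)iridium(IV) dibromodicyanobis(triphenylphosphine)rhodate(III)

Both ions are complex: the cation is named first with the plain metal name, the anion second with the -ate form; each ion's ligands are alphabetised independently.
The complex anion is given as 1−; its ligand charges sum to -4, so Rh = +3.
With 3 anions per cation, the cation must be 3×1 = 3+.
Cation: ligand charges sum to -1; for the ion to be 3+, Ir = +4.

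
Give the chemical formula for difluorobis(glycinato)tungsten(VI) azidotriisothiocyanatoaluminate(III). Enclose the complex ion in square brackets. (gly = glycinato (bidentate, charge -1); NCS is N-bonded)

[WF2(gly)2][Al(N3)(NCS)3]2

Cation [W…]: ligand charges -4, W(VI) ⇒ ion charge 2+.
Anion [Al…]: ligand charges -4, Al(III) ⇒ ion charge 1−.
One 2+ cation requires 2 of the 1− anion.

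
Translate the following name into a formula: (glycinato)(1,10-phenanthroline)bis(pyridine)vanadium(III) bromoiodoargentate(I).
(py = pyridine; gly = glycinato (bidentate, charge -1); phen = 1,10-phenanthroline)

Cation [V…]: ligand charges -1, V(III) ⇒ ion charge 2+.
Anion [Ag…]: ligand charges -2, Ag(I) ⇒ ion charge 1−.
One 2+ cation requires 2 of the 1− anion.

[V(gly)(phen)(py)2][AgBrI]2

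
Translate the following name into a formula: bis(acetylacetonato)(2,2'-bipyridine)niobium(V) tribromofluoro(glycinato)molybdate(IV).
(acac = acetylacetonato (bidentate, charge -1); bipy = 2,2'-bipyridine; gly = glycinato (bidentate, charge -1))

Cation [Nb…]: ligand charges -2, Nb(V) ⇒ ion charge 3+.
Anion [Mo…]: ligand charges -5, Mo(IV) ⇒ ion charge 1−.
One 3+ cation requires 3 of the 1− anion.

[Nb(acac)2(bipy)][MoBr3F(gly)]3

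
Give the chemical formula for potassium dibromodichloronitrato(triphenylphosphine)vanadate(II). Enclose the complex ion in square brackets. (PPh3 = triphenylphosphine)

K3[VBr2Cl2(NO3)(PPh3)]

Ligands: 1 nitrato (NO3, -1), 1 triphenylphosphine (PPh3, neutral), 2 bromo (Br, -1), 2 chloro (Cl, -1). Ligand charge sum = -5.
With V in oxidation state +2, the complex ion is [V...]^3−.
Charge balance with potassium (+1) requires 1 complex ion per 3 potassium.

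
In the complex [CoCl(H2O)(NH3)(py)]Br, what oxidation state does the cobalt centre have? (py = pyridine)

1 bromide outside the brackets (-1 each) → the complex ion is 1+.
Ligand charges: 1×Cl = -1; 1×NH3 neutral; 1×py neutral; 1×H2O neutral; sum -1.
Co + (-1) = 1+ ⇒ Co is +2.

+2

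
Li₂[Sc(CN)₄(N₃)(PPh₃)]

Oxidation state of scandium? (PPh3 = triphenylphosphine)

2 lithium outside the brackets (+1 each) → the complex ion is 2−.
Ligand charges: 1×N3 = -1; 4×CN = -4; 1×PPh3 neutral; sum -5.
Sc + (-5) = 2− ⇒ Sc is +3.

+3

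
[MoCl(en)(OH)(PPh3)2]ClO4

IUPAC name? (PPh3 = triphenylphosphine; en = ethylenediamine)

The 1 perchlorate counter-ion carries a total charge of -1, so each complex ion is 1+.
Ligand charges: 1×chloro (-1 each), 2×triphenylphosphine (neutral), 1×ethylenediamine (neutral), 1×hydroxo (-1 each); total -2. So Mo + (-2) = 1+, giving Mo = +3.
Ligands are named alphabetically: chloro before ethylenediamine before hydroxo before triphenylphosphine.

chloro(ethylenediamine)hydroxobis(triphenylphosphine)molybdenum(III) perchlorate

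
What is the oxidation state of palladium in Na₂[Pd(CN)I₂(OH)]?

2 sodium outside the brackets (+1 each) → the complex ion is 2−.
Ligand charges: 2×I = -2; 1×CN = -1; 1×OH = -1; sum -4.
Pd + (-4) = 2− ⇒ Pd is +2.

+2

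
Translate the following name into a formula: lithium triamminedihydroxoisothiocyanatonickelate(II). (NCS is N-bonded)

Li[Ni(NCS)(NH3)3(OH)2]

Ligands: 1 isothiocyanato (NCS, -1), 2 hydroxo (OH, -1), 3 ammine (NH3, neutral). Ligand charge sum = -3.
With Ni in oxidation state +2, the complex ion is [Ni...]^1−.
Charge balance with lithium (+1) requires 1 complex ion per 1 lithium.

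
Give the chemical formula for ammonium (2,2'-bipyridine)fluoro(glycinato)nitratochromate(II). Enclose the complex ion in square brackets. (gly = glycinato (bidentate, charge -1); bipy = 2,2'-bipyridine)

NH4[Cr(bipy)F(gly)(NO3)]

Ligands: 1 fluoro (F, -1), 1 nitrato (NO3, -1), 1 glycinato (gly, -1), 1 2,2'-bipyridine (bipy, neutral). Ligand charge sum = -3.
Charge balance with ammonium (+1) requires 1 complex ion per 1 ammonium.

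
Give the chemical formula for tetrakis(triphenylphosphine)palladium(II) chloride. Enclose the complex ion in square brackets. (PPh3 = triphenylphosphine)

Ligands: 4 triphenylphosphine (PPh3, neutral). Ligand charge sum = 0.
Charge balance with chloride (-1) requires 1 complex ion per 2 chloride.

[Pd(PPh3)4]Cl2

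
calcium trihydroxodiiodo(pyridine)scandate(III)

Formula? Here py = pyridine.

Ligands: 2 iodo (I, -1), 1 pyridine (py, neutral), 3 hydroxo (OH, -1). Ligand charge sum = -5.
With Sc in oxidation state +3, the complex ion is [Sc...]^2−.
Charge balance with calcium (+2) requires 1 complex ion per 1 calcium.

Ca[ScI2(OH)3(py)]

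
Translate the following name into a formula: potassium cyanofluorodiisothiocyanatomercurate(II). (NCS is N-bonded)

Ligands: 1 cyano (CN, -1), 2 isothiocyanato (NCS, -1), 1 fluoro (F, -1). Ligand charge sum = -4.
Charge balance with potassium (+1) requires 1 complex ion per 2 potassium.

K2[Hg(CN)F(NCS)2]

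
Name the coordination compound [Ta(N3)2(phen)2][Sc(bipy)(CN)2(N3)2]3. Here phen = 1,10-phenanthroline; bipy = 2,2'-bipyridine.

Both ions are complex: the cation is named first with the plain metal name, the anion second with the -ate form; each ion's ligands are alphabetised independently.
Scandium is always +3 in its complexes; the anion's ligand charges sum to -4, so the complex anion is 1−.
With 3 anions per cation, the cation must be 3×1 = 3+.
Cation: ligand charges sum to -2; for the ion to be 3+, Ta = +5.

diazidobis(1,10-phenanthroline)tantalum(V) diazido(2,2'-bipyridine)dicyanoscandate(III)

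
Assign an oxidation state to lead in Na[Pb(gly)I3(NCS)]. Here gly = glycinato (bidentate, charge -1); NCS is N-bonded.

+4

1 sodium outside the brackets (+1 each) → the complex ion is 1−.
Ligand charges: 1×gly = -1; 1×NCS = -1; 3×I = -3; sum -5.
Pb + (-5) = 1− ⇒ Pb is +4.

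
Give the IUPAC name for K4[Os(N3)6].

potassium hexaazidoosmate(II)

The 4 potassium counter-ions carry a total charge of +4, so each complex ion is 4−.
Ligand charges: 6×azido (-1 each); total -6. So Os + (-6) = 4−, giving Os = +2.
The complex ion is anionic, so osmium takes the -ate form osmate(II).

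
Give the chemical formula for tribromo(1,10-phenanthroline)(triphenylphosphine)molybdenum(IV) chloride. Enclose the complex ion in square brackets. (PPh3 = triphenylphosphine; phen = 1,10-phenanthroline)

Ligands: 1 triphenylphosphine (PPh3, neutral), 3 bromo (Br, -1), 1 1,10-phenanthroline (phen, neutral). Ligand charge sum = -3.
With Mo in oxidation state +4, the complex ion is [Mo...]^1+.
Charge balance with chloride (-1) requires 1 complex ion per 1 chloride.

[MoBr3(phen)(PPh3)]Cl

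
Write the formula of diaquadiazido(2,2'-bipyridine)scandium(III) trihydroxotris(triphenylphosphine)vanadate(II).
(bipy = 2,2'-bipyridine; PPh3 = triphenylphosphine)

[Sc(bipy)(H2O)2(N3)2][V(OH)3(PPh3)3]

Cation [Sc…]: ligand charges -2, Sc(III) ⇒ ion charge 1+.
Anion [V…]: ligand charges -3, V(II) ⇒ ion charge 1−.
One 1+ cation balances one 1− anion.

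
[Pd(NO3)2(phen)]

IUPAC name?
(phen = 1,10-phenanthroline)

There is no counter-ion, so the complex is neutral overall.
Ligand charges: 2×nitrato (-1 each), 1×1,10-phenanthroline (neutral); total -2. So Pd + (-2) = 0, giving Pd = +2.
Ligands are named alphabetically: nitrato before phenanthroline.

dinitrato(1,10-phenanthroline)palladium(II)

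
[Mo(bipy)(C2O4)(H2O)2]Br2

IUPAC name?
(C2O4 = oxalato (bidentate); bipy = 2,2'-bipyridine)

The 2 bromide counter-ions carry a total charge of -2, so each complex ion is 2+.
Ligand charges: 1×oxalato (-2 each), 1×2,2'-bipyridine (neutral), 2×aqua (neutral); total -2. So Mo + (-2) = 2+, giving Mo = +4.
Ligands are named alphabetically: aqua before bipyridine before oxalato.

diaqua(2,2'-bipyridine)oxalatomolybdenum(IV) bromide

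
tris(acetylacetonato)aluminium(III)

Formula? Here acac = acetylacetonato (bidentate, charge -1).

Ligands: 3 acetylacetonato (acac, -1). Ligand charge sum = -3.
With Al in oxidation state +3, the complex ion is [Al...].

[Al(acac)3]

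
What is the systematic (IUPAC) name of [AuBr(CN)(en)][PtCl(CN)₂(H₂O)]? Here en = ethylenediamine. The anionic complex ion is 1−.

Both ions are complex: the cation is named first with the plain metal name, the anion second with the -ate form; each ion's ligands are alphabetised independently.
The complex anion is given as 1−; its ligand charges sum to -3, so Pt = +2.
A 1:1 salt means the cation carries the equal and opposite charge, 1+.
Cation: ligand charges sum to -2; for the ion to be 1+, Au = +3.

bromocyano(ethylenediamine)gold(III) aquachlorodicyanoplatinate(II)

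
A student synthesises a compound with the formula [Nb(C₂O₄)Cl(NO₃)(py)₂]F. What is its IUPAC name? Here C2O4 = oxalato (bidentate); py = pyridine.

The 1 fluoride counter-ion carries a total charge of -1, so each complex ion is 1+.
Ligand charges: 1×nitrato (-1 each), 1×oxalato (-2 each), 1×chloro (-1 each), 2×pyridine (neutral); total -4. So Nb + (-4) = 1+, giving Nb = +5.
Ligands are named alphabetically: chloro before nitrato before oxalato before pyridine.

chloronitratooxalatobis(pyridine)niobium(V) fluoride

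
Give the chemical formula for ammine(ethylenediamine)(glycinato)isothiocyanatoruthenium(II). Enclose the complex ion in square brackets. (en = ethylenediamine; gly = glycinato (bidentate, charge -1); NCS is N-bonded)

Ligands: 1 ammine (NH3, neutral), 1 ethylenediamine (en, neutral), 1 glycinato (gly, -1), 1 isothiocyanato (NCS, -1). Ligand charge sum = -2.
With Ru in oxidation state +2, the complex ion is [Ru...].

[Ru(en)(gly)(NCS)(NH3)]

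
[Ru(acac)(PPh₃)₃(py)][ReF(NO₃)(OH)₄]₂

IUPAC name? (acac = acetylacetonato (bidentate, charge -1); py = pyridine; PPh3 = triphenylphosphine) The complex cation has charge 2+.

Both ions are complex: the cation is named first with the plain metal name, the anion second with the -ate form; each ion's ligands are alphabetised independently.
The complex cation is given as 2+; its ligand charges sum to -1, so Ru = +3.
With 2 anions per cation, each anion must be 2/2 = 1−.
Anion: ligand charges sum to -6; for the ion to be 1−, Re = +5.

(acetylacetonato)(pyridine)tris(triphenylphosphine)ruthenium(III) fluorotetrahydroxonitratorhenate(V)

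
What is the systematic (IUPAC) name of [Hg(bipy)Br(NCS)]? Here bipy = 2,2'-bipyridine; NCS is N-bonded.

There is no counter-ion, so the complex is neutral overall.
Ligand charges: 1×2,2'-bipyridine (neutral), 1×isothiocyanato (-1 each), 1×bromo (-1 each); total -2. So Hg + (-2) = 0, giving Hg = +2.
Ligands are named alphabetically: bipyridine before bromo before isothiocyanato.

(2,2'-bipyridine)bromoisothiocyanatomercury(II)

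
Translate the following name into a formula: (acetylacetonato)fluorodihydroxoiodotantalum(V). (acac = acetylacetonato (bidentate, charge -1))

[Ta(acac)FI(OH)2]

Ligands: 1 acetylacetonato (acac, -1), 1 iodo (I, -1), 1 fluoro (F, -1), 2 hydroxo (OH, -1). Ligand charge sum = -5.
With Ta in oxidation state +5, the complex ion is [Ta...].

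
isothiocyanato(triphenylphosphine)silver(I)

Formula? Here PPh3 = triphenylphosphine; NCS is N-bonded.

[Ag(NCS)(PPh3)]

Ligands: 1 triphenylphosphine (PPh3, neutral), 1 isothiocyanato (NCS, -1). Ligand charge sum = -1.
With Ag in oxidation state +1, the complex ion is [Ag...].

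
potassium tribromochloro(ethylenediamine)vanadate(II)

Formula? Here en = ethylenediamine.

K2[VBr3Cl(en)]

Ligands: 1 ethylenediamine (en, neutral), 1 chloro (Cl, -1), 3 bromo (Br, -1). Ligand charge sum = -4.
With V in oxidation state +2, the complex ion is [V...]^2−.
Charge balance with potassium (+1) requires 1 complex ion per 2 potassium.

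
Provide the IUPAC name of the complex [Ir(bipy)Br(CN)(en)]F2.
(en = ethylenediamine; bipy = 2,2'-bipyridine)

(2,2'-bipyridine)bromocyano(ethylenediamine)iridium(IV) fluoride

The 2 fluoride counter-ions carry a total charge of -2, so each complex ion is 2+.
Ligand charges: 1×bromo (-1 each), 1×ethylenediamine (neutral), 1×2,2'-bipyridine (neutral), 1×cyano (-1 each); total -2. So Ir + (-2) = 2+, giving Ir = +4.
Ligands are named alphabetically: bipyridine before bromo before cyano before ethylenediamine.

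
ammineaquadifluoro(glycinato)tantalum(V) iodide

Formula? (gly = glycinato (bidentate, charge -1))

Ligands: 1 ammine (NH3, neutral), 1 glycinato (gly, -1), 2 fluoro (F, -1), 1 aqua (H2O, neutral). Ligand charge sum = -3.
With Ta in oxidation state +5, the complex ion is [Ta...]^2+.
Charge balance with iodide (-1) requires 1 complex ion per 2 iodide.

[TaF2(gly)(H2O)(NH3)]I2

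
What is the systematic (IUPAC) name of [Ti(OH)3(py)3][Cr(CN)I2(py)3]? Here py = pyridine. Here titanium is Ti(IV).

trihydroxotris(pyridine)titanium(IV) cyanodiiodotris(pyridine)chromate(II)

Both ions are complex: the cation is named first with the plain metal name, the anion second with the -ate form; each ion's ligands are alphabetised independently.
Ti is given as +4; the cation's ligand charges sum to -3, so the complex cation is 1+.
A 1:1 salt means the anion carries the equal and opposite charge, 1−.
Anion: ligand charges sum to -3; for the ion to be 1−, Cr = +2.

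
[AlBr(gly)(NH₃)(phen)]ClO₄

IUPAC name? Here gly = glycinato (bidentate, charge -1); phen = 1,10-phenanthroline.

amminebromo(glycinato)(1,10-phenanthroline)aluminium(III) perchlorate

The 1 perchlorate counter-ion carries a total charge of -1, so each complex ion is 1+.
Ligand charges: 1×bromo (-1 each), 1×glycinato (-1 each), 1×1,10-phenanthroline (neutral), 1×ammine (neutral); total -2. So Al + (-2) = 1+, giving Al = +3.
Ligands are named alphabetically: ammine before bromo before glycinato before phenanthroline.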